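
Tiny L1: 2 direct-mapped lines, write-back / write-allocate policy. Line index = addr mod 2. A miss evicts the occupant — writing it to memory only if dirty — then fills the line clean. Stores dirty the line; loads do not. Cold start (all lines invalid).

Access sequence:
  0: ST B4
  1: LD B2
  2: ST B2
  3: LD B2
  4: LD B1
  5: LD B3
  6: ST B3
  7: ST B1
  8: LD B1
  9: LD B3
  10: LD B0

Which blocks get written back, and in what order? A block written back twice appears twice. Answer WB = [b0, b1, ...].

WB = [4, 3, 1, 2]

  0 | W B4 → L0 miss [D]
  1 | R B2 → L0 miss wb→B4 [-]
  2 | W B2 → L0 hit [D]
  3 | R B2 → L0 hit [D]
  4 | R B1 → L1 miss [-]
  5 | R B3 → L1 miss [-]
  6 | W B3 → L1 hit [D]
  7 | W B1 → L1 miss wb→B3 [D]
  8 | R B1 → L1 hit [D]
  9 | R B3 → L1 miss wb→B1 [-]
  10 | R B0 → L0 miss wb→B2 [-]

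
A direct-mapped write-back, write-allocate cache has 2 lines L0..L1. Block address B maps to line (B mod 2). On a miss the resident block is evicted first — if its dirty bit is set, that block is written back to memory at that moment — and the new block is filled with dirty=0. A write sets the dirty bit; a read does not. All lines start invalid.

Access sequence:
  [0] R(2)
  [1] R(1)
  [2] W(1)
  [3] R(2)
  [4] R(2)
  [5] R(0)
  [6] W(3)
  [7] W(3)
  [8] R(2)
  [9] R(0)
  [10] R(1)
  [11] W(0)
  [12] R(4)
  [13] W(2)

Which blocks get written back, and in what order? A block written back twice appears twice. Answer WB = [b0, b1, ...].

  0 | R B2 → L0 miss [-]
  1 | R B1 → L1 miss [-]
  2 | W B1 → L1 hit [D]
  3 | R B2 → L0 hit [-]
  4 | R B2 → L0 hit [-]
  5 | R B0 → L0 miss [-]
  6 | W B3 → L1 miss wb→B1 [D]
  7 | W B3 → L1 hit [D]
  8 | R B2 → L0 miss [-]
  9 | R B0 → L0 miss [-]
  10 | R B1 → L1 miss wb→B3 [-]
  11 | W B0 → L0 hit [D]
  12 | R B4 → L0 miss wb→B0 [-]
  13 | W B2 → L0 miss [D]

WB = [1, 3, 0]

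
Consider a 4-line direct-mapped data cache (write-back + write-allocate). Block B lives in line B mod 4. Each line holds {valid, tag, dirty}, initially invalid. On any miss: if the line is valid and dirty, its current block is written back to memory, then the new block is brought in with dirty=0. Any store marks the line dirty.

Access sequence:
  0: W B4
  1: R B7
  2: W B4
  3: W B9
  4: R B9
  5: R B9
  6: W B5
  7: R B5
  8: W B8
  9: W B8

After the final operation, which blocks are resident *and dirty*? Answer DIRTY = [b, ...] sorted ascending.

DIRTY = [5, 8]

0: W B4 → L0 miss [D]
1: R B7 → L3 miss [-]
2: W B4 → L0 hit [D]
3: W B9 → L1 miss [D]
4: R B9 → L1 hit [D]
5: R B9 → L1 hit [D]
6: W B5 → L1 miss wb→B9 [D]
7: R B5 → L1 hit [D]
8: W B8 → L0 miss wb→B4 [D]
9: W B8 → L0 hit [D]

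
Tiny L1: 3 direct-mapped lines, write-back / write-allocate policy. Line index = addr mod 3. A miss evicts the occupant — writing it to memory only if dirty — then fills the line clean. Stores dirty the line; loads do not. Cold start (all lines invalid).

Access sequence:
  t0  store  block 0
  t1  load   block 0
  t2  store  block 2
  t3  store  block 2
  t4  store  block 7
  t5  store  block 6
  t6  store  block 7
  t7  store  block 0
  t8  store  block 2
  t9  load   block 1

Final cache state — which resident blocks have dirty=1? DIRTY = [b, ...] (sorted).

0: W B0 → L0 miss [D]
1: R B0 → L0 hit [D]
2: W B2 → L2 miss [D]
3: W B2 → L2 hit [D]
4: W B7 → L1 miss [D]
5: W B6 → L0 miss wb→B0 [D]
6: W B7 → L1 hit [D]
7: W B0 → L0 miss wb→B6 [D]
8: W B2 → L2 hit [D]
9: R B1 → L1 miss wb→B7 [-]

DIRTY = [0, 2]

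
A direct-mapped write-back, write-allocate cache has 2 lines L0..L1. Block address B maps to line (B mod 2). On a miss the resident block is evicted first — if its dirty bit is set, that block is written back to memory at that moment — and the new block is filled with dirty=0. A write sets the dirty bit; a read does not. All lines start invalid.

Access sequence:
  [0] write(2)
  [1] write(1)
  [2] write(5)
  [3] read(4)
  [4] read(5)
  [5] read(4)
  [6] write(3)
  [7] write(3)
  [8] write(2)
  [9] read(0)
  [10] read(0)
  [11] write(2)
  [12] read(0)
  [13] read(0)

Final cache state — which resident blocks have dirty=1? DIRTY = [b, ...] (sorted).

DIRTY = [3]

  0 | W B2 → L0 miss [D]
  1 | W B1 → L1 miss [D]
  2 | W B5 → L1 miss wb→B1 [D]
  3 | R B4 → L0 miss wb→B2 [-]
  4 | R B5 → L1 hit [D]
  5 | R B4 → L0 hit [-]
  6 | W B3 → L1 miss wb→B5 [D]
  7 | W B3 → L1 hit [D]
  8 | W B2 → L0 miss [D]
  9 | R B0 → L0 miss wb→B2 [-]
  10 | R B0 → L0 hit [-]
  11 | W B2 → L0 miss [D]
  12 | R B0 → L0 miss wb→B2 [-]
  13 | R B0 → L0 hit [-]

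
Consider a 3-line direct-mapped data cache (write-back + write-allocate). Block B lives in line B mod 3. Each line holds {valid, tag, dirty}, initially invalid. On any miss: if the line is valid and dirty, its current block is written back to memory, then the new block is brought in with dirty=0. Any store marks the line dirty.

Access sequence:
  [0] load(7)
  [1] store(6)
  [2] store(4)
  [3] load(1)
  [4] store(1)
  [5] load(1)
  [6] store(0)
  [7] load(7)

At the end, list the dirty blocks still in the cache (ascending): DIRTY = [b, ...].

0: R B7 → L1 miss [-]
1: W B6 → L0 miss [D]
2: W B4 → L1 miss [D]
3: R B1 → L1 miss wb→B4 [-]
4: W B1 → L1 hit [D]
5: R B1 → L1 hit [D]
6: W B0 → L0 miss wb→B6 [D]
7: R B7 → L1 miss wb→B1 [-]

DIRTY = [0]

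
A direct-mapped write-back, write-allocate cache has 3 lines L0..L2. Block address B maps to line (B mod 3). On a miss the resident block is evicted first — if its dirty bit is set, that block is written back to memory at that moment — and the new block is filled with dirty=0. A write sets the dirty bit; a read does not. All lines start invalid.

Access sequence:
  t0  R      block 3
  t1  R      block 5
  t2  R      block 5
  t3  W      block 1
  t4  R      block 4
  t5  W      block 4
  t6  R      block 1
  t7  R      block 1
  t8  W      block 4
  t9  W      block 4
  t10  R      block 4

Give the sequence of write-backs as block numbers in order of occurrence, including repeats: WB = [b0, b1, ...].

0: R B3 -> L0 miss  d=-]
1: R B5 -> L2 miss  d=-]
2: R B5 -> L2 hit  d=-]
3: W B1 -> L1 miss  d=D]
4: R B4 -> L1 miss wb->B1  d=-]
5: W B4 -> L1 hit  d=D]
6: R B1 -> L1 miss wb->B4  d=-]
7: R B1 -> L1 hit  d=-]
8: W B4 -> L1 miss  d=D]
9: W B4 -> L1 hit  d=D]
10: R B4 -> L1 hit  d=D]

WB = [1, 4]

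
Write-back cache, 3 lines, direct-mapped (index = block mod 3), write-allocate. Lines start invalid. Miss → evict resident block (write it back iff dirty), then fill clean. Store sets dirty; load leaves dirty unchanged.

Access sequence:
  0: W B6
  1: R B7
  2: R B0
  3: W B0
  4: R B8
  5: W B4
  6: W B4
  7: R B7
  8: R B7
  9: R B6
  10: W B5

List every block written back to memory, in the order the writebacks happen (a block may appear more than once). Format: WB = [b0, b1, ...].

WB = [6, 4, 0]

0: W B6 → L0 miss [D]
1: R B7 → L1 miss [-]
2: R B0 → L0 miss wb→B6 [-]
3: W B0 → L0 hit [D]
4: R B8 → L2 miss [-]
5: W B4 → L1 miss [D]
6: W B4 → L1 hit [D]
7: R B7 → L1 miss wb→B4 [-]
8: R B7 → L1 hit [-]
9: R B6 → L0 miss wb→B0 [-]
10: W B5 → L2 miss [D]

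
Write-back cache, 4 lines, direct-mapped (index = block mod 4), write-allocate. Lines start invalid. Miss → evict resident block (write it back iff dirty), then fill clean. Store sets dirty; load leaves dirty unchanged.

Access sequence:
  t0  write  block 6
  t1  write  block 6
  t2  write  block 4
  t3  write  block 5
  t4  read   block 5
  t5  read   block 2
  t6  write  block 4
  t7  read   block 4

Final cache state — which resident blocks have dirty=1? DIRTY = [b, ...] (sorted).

0: W B6 → L2 miss [D]
1: W B6 → L2 hit [D]
2: W B4 → L0 miss [D]
3: W B5 → L1 miss [D]
4: R B5 → L1 hit [D]
5: R B2 → L2 miss wb→B6 [-]
6: W B4 → L0 hit [D]
7: R B4 → L0 hit [D]

DIRTY = [4, 5]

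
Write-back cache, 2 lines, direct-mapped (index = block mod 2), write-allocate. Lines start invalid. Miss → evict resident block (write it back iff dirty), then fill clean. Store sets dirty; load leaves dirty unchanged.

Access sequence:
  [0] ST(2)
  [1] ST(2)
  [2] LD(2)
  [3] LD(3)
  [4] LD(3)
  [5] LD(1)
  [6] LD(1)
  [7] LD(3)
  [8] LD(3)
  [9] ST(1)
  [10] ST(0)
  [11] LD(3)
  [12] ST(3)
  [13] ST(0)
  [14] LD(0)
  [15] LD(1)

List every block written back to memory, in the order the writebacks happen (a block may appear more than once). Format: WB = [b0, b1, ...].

  0 | W B2 → L0 miss [D]
  1 | W B2 → L0 hit [D]
  2 | R B2 → L0 hit [D]
  3 | R B3 → L1 miss [-]
  4 | R B3 → L1 hit [-]
  5 | R B1 → L1 miss [-]
  6 | R B1 → L1 hit [-]
  7 | R B3 → L1 miss [-]
  8 | R B3 → L1 hit [-]
  9 | W B1 → L1 miss [D]
  10 | W B0 → L0 miss wb→B2 [D]
  11 | R B3 → L1 miss wb→B1 [-]
  12 | W B3 → L1 hit [D]
  13 | W B0 → L0 hit [D]
  14 | R B0 → L0 hit [D]
  15 | R B1 → L1 miss wb→B3 [-]

WB = [2, 1, 3]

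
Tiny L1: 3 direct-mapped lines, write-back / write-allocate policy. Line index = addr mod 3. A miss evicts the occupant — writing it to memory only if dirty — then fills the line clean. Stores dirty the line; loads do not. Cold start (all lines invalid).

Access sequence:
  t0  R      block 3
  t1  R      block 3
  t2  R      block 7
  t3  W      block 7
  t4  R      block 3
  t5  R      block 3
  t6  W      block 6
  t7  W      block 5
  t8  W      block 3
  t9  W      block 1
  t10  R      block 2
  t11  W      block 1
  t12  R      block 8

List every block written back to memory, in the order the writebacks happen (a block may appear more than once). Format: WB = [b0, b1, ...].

  0 | R B3 → L0 miss [-]
  1 | R B3 → L0 hit [-]
  2 | R B7 → L1 miss [-]
  3 | W B7 → L1 hit [D]
  4 | R B3 → L0 hit [-]
  5 | R B3 → L0 hit [-]
  6 | W B6 → L0 miss [D]
  7 | W B5 → L2 miss [D]
  8 | W B3 → L0 miss wb→B6 [D]
  9 | W B1 → L1 miss wb→B7 [D]
  10 | R B2 → L2 miss wb→B5 [-]
  11 | W B1 → L1 hit [D]
  12 | R B8 → L2 miss [-]

WB = [6, 7, 5]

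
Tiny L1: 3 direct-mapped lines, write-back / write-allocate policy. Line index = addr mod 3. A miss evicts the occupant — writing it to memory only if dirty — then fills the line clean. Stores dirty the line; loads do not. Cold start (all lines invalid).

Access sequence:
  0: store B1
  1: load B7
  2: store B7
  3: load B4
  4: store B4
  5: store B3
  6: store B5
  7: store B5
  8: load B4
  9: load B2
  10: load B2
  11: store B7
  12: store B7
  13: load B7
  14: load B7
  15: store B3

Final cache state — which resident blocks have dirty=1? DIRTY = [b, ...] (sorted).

DIRTY = [3, 7]

0: W B1 → L1 miss [D]
1: R B7 → L1 miss wb→B1 [-]
2: W B7 → L1 hit [D]
3: R B4 → L1 miss wb→B7 [-]
4: W B4 → L1 hit [D]
5: W B3 → L0 miss [D]
6: W B5 → L2 miss [D]
7: W B5 → L2 hit [D]
8: R B4 → L1 hit [D]
9: R B2 → L2 miss wb→B5 [-]
10: R B2 → L2 hit [-]
11: W B7 → L1 miss wb→B4 [D]
12: W B7 → L1 hit [D]
13: R B7 → L1 hit [D]
14: R B7 → L1 hit [D]
15: W B3 → L0 hit [D]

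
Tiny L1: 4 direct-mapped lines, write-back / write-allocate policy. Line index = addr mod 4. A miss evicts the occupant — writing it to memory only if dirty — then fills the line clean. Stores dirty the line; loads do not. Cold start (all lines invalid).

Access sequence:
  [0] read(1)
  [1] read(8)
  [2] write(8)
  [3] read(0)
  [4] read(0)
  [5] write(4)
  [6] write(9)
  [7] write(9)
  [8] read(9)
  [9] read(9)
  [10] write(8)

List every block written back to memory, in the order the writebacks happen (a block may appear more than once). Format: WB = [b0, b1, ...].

  0 | R B1 → L1 miss [-]
  1 | R B8 → L0 miss [-]
  2 | W B8 → L0 hit [D]
  3 | R B0 → L0 miss wb→B8 [-]
  4 | R B0 → L0 hit [-]
  5 | W B4 → L0 miss [D]
  6 | W B9 → L1 miss [D]
  7 | W B9 → L1 hit [D]
  8 | R B9 → L1 hit [D]
  9 | R B9 → L1 hit [D]
  10 | W B8 → L0 miss wb→B4 [D]

WB = [8, 4]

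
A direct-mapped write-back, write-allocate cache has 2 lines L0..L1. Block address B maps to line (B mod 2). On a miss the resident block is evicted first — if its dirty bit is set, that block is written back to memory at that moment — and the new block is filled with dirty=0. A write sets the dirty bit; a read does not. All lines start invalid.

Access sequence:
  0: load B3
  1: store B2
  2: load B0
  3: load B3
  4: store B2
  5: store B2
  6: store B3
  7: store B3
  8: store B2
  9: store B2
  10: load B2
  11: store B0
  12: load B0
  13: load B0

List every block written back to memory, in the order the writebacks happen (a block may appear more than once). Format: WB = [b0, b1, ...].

0: R B3 → L1 miss [-]
1: W B2 → L0 miss [D]
2: R B0 → L0 miss wb→B2 [-]
3: R B3 → L1 hit [-]
4: W B2 → L0 miss [D]
5: W B2 → L0 hit [D]
6: W B3 → L1 hit [D]
7: W B3 → L1 hit [D]
8: W B2 → L0 hit [D]
9: W B2 → L0 hit [D]
10: R B2 → L0 hit [D]
11: W B0 → L0 miss wb→B2 [D]
12: R B0 → L0 hit [D]
13: R B0 → L0 hit [D]

WB = [2, 2]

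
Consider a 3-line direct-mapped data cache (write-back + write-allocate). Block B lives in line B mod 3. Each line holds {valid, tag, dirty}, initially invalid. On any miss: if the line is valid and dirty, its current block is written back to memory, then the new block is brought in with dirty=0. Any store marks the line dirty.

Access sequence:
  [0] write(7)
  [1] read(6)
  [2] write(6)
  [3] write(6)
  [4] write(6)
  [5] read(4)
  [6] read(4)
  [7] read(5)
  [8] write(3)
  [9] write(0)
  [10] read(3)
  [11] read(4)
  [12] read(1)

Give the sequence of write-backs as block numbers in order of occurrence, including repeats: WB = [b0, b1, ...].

0: W B7 → L1 miss [D]
1: R B6 → L0 miss [-]
2: W B6 → L0 hit [D]
3: W B6 → L0 hit [D]
4: W B6 → L0 hit [D]
5: R B4 → L1 miss wb→B7 [-]
6: R B4 → L1 hit [-]
7: R B5 → L2 miss [-]
8: W B3 → L0 miss wb→B6 [D]
9: W B0 → L0 miss wb→B3 [D]
10: R B3 → L0 miss wb→B0 [-]
11: R B4 → L1 hit [-]
12: R B1 → L1 miss [-]

WB = [7, 6, 3, 0]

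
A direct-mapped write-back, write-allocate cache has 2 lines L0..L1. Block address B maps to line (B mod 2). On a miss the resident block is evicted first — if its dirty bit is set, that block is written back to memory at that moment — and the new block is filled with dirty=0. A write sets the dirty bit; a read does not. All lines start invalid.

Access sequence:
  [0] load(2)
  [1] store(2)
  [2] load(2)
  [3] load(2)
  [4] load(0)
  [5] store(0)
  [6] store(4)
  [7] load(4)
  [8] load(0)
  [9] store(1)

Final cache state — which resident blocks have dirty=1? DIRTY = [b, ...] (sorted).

DIRTY = [1]

0: R B2 → L0 miss [-]
1: W B2 → L0 hit [D]
2: R B2 → L0 hit [D]
3: R B2 → L0 hit [D]
4: R B0 → L0 miss wb→B2 [-]
5: W B0 → L0 hit [D]
6: W B4 → L0 miss wb→B0 [D]
7: R B4 → L0 hit [D]
8: R B0 → L0 miss wb→B4 [-]
9: W B1 → L1 miss [D]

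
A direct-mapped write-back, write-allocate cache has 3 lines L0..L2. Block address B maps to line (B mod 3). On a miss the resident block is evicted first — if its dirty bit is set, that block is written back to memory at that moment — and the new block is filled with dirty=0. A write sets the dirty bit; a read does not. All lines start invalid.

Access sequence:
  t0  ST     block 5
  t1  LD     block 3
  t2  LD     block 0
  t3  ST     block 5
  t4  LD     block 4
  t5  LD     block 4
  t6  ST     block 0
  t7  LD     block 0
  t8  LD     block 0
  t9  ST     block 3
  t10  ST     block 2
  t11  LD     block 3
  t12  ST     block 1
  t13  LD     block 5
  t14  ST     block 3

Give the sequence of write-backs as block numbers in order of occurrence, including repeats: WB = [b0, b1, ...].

0: W B5 -> L2 miss  d=D]
1: R B3 -> L0 miss  d=-]
2: R B0 -> L0 miss  d=-]
3: W B5 -> L2 hit  d=D]
4: R B4 -> L1 miss  d=-]
5: R B4 -> L1 hit  d=-]
6: W B0 -> L0 hit  d=D]
7: R B0 -> L0 hit  d=D]
8: R B0 -> L0 hit  d=D]
9: W B3 -> L0 miss wb->B0  d=D]
10: W B2 -> L2 miss wb->B5  d=D]
11: R B3 -> L0 hit  d=D]
12: W B1 -> L1 miss  d=D]
13: R B5 -> L2 miss wb->B2  d=-]
14: W B3 -> L0 hit  d=D]

WB = [0, 5, 2]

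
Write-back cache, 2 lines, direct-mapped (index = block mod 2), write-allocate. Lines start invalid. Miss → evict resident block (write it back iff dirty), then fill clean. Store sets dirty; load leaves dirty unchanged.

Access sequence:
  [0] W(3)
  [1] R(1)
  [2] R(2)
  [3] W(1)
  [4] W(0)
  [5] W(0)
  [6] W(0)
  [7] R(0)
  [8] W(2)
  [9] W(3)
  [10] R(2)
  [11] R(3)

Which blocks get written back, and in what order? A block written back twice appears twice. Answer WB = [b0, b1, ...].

WB = [3, 0, 1]

  0 | W B3 → L1 miss [D]
  1 | R B1 → L1 miss wb→B3 [-]
  2 | R B2 → L0 miss [-]
  3 | W B1 → L1 hit [D]
  4 | W B0 → L0 miss [D]
  5 | W B0 → L0 hit [D]
  6 | W B0 → L0 hit [D]
  7 | R B0 → L0 hit [D]
  8 | W B2 → L0 miss wb→B0 [D]
  9 | W B3 → L1 miss wb→B1 [D]
  10 | R B2 → L0 hit [D]
  11 | R B3 → L1 hit [D]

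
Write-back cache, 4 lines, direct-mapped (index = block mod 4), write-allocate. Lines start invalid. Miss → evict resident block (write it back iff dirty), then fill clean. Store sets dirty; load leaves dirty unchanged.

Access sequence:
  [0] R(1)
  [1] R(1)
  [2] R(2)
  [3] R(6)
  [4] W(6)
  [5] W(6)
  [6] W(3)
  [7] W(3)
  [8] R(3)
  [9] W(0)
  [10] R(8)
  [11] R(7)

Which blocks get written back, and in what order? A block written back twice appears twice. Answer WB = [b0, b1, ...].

  0 | R B1 → L1 miss [-]
  1 | R B1 → L1 hit [-]
  2 | R B2 → L2 miss [-]
  3 | R B6 → L2 miss [-]
  4 | W B6 → L2 hit [D]
  5 | W B6 → L2 hit [D]
  6 | W B3 → L3 miss [D]
  7 | W B3 → L3 hit [D]
  8 | R B3 → L3 hit [D]
  9 | W B0 → L0 miss [D]
  10 | R B8 → L0 miss wb→B0 [-]
  11 | R B7 → L3 miss wb→B3 [-]

WB = [0, 3]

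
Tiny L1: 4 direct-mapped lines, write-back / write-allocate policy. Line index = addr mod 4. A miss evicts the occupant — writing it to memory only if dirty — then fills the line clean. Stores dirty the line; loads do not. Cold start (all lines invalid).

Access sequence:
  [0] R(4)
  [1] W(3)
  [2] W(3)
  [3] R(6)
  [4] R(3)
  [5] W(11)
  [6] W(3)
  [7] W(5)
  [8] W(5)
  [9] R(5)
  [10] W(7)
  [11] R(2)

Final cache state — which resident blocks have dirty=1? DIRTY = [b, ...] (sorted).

DIRTY = [5, 7]

0: R B4 -> L0 miss  d=-]
1: W B3 -> L3 miss  d=D]
2: W B3 -> L3 hit  d=D]
3: R B6 -> L2 miss  d=-]
4: R B3 -> L3 hit  d=D]
5: W B11 -> L3 miss wb->B3  d=D]
6: W B3 -> L3 miss wb->B11  d=D]
7: W B5 -> L1 miss  d=D]
8: W B5 -> L1 hit  d=D]
9: R B5 -> L1 hit  d=D]
10: W B7 -> L3 miss wb->B3  d=D]
11: R B2 -> L2 miss  d=-]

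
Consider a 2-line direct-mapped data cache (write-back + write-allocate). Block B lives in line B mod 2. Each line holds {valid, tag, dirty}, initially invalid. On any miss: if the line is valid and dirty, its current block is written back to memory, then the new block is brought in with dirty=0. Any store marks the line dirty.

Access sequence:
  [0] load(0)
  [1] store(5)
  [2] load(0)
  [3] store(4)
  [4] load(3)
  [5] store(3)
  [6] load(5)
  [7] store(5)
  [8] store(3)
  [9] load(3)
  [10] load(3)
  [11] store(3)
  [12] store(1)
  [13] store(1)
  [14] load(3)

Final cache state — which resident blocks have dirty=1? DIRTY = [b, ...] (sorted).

DIRTY = [4]

0: R B0 -> L0 miss  d=-]
1: W B5 -> L1 miss  d=D]
2: R B0 -> L0 hit  d=-]
3: W B4 -> L0 miss  d=D]
4: R B3 -> L1 miss wb->B5  d=-]
5: W B3 -> L1 hit  d=D]
6: R B5 -> L1 miss wb->B3  d=-]
7: W B5 -> L1 hit  d=D]
8: W B3 -> L1 miss wb->B5  d=D]
9: R B3 -> L1 hit  d=D]
10: R B3 -> L1 hit  d=D]
11: W B3 -> L1 hit  d=D]
12: W B1 -> L1 miss wb->B3  d=D]
13: W B1 -> L1 hit  d=D]
14: R B3 -> L1 miss wb->B1  d=-]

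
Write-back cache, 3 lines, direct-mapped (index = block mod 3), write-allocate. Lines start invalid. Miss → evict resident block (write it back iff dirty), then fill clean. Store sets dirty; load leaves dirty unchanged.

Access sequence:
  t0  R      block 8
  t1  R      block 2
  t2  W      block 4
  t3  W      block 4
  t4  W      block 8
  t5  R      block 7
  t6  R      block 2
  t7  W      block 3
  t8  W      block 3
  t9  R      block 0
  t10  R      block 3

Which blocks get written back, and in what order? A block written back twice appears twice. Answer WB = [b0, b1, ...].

WB = [4, 8, 3]

  0 | R B8 → L2 miss [-]
  1 | R B2 → L2 miss [-]
  2 | W B4 → L1 miss [D]
  3 | W B4 → L1 hit [D]
  4 | W B8 → L2 miss [D]
  5 | R B7 → L1 miss wb→B4 [-]
  6 | R B2 → L2 miss wb→B8 [-]
  7 | W B3 → L0 miss [D]
  8 | W B3 → L0 hit [D]
  9 | R B0 → L0 miss wb→B3 [-]
  10 | R B3 → L0 miss [-]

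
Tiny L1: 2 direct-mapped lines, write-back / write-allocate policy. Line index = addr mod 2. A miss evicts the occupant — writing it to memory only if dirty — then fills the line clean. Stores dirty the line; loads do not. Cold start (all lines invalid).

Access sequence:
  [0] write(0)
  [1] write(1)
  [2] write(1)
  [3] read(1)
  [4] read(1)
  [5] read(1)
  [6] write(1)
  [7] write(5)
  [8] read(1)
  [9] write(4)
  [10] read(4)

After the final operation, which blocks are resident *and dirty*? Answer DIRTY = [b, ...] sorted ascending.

DIRTY = [4]

0: W B0 → L0 miss [D]
1: W B1 → L1 miss [D]
2: W B1 → L1 hit [D]
3: R B1 → L1 hit [D]
4: R B1 → L1 hit [D]
5: R B1 → L1 hit [D]
6: W B1 → L1 hit [D]
7: W B5 → L1 miss wb→B1 [D]
8: R B1 → L1 miss wb→B5 [-]
9: W B4 → L0 miss wb→B0 [D]
10: R B4 → L0 hit [D]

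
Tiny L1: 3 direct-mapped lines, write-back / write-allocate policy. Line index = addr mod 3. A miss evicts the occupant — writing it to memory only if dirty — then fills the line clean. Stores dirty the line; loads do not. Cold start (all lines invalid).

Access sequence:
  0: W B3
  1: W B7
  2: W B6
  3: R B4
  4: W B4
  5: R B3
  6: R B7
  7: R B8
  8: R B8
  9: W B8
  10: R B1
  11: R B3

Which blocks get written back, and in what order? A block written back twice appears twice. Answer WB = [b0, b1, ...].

0: W B3 → L0 miss [D]
1: W B7 → L1 miss [D]
2: W B6 → L0 miss wb→B3 [D]
3: R B4 → L1 miss wb→B7 [-]
4: W B4 → L1 hit [D]
5: R B3 → L0 miss wb→B6 [-]
6: R B7 → L1 miss wb→B4 [-]
7: R B8 → L2 miss [-]
8: R B8 → L2 hit [-]
9: W B8 → L2 hit [D]
10: R B1 → L1 miss [-]
11: R B3 → L0 hit [-]

WB = [3, 7, 6, 4]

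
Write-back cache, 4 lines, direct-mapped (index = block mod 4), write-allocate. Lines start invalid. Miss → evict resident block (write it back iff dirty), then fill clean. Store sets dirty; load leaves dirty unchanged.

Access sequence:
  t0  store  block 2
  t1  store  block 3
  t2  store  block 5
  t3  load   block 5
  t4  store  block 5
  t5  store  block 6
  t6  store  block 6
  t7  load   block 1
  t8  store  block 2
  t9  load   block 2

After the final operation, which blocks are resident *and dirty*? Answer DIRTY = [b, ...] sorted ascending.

DIRTY = [2, 3]

  0 | W B2 → L2 miss [D]
  1 | W B3 → L3 miss [D]
  2 | W B5 → L1 miss [D]
  3 | R B5 → L1 hit [D]
  4 | W B5 → L1 hit [D]
  5 | W B6 → L2 miss wb→B2 [D]
  6 | W B6 → L2 hit [D]
  7 | R B1 → L1 miss wb→B5 [-]
  8 | W B2 → L2 miss wb→B6 [D]
  9 | R B2 → L2 hit [D]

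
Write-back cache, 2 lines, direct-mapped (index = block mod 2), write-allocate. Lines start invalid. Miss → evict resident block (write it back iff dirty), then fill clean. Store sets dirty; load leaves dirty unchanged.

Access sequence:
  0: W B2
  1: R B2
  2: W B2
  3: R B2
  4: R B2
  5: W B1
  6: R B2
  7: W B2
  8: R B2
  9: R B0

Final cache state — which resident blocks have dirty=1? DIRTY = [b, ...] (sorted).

DIRTY = [1]

0: W B2 → L0 miss [D]
1: R B2 → L0 hit [D]
2: W B2 → L0 hit [D]
3: R B2 → L0 hit [D]
4: R B2 → L0 hit [D]
5: W B1 → L1 miss [D]
6: R B2 → L0 hit [D]
7: W B2 → L0 hit [D]
8: R B2 → L0 hit [D]
9: R B0 → L0 miss wb→B2 [-]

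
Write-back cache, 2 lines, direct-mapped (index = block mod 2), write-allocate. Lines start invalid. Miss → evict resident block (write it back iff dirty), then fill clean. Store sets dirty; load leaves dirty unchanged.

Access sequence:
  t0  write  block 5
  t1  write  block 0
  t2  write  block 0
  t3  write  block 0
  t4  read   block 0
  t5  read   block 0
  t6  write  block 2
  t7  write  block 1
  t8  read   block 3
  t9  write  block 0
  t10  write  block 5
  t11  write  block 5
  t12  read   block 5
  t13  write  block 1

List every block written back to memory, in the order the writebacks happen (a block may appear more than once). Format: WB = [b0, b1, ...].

WB = [0, 5, 1, 2, 5]

0: W B5 → L1 miss [D]
1: W B0 → L0 miss [D]
2: W B0 → L0 hit [D]
3: W B0 → L0 hit [D]
4: R B0 → L0 hit [D]
5: R B0 → L0 hit [D]
6: W B2 → L0 miss wb→B0 [D]
7: W B1 → L1 miss wb→B5 [D]
8: R B3 → L1 miss wb→B1 [-]
9: W B0 → L0 miss wb→B2 [D]
10: W B5 → L1 miss [D]
11: W B5 → L1 hit [D]
12: R B5 → L1 hit [D]
13: W B1 → L1 miss wb→B5 [D]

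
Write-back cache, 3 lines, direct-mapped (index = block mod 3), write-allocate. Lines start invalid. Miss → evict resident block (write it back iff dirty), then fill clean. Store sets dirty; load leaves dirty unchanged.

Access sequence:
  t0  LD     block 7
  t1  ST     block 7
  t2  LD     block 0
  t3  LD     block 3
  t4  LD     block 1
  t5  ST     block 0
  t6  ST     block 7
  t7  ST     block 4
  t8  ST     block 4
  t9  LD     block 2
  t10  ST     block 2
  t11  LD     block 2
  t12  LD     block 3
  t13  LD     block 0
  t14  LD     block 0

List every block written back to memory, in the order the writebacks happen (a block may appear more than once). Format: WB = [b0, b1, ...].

WB = [7, 7, 0]

0: R B7 → L1 miss [-]
1: W B7 → L1 hit [D]
2: R B0 → L0 miss [-]
3: R B3 → L0 miss [-]
4: R B1 → L1 miss wb→B7 [-]
5: W B0 → L0 miss [D]
6: W B7 → L1 miss [D]
7: W B4 → L1 miss wb→B7 [D]
8: W B4 → L1 hit [D]
9: R B2 → L2 miss [-]
10: W B2 → L2 hit [D]
11: R B2 → L2 hit [D]
12: R B3 → L0 miss wb→B0 [-]
13: R B0 → L0 miss [-]
14: R B0 → L0 hit [-]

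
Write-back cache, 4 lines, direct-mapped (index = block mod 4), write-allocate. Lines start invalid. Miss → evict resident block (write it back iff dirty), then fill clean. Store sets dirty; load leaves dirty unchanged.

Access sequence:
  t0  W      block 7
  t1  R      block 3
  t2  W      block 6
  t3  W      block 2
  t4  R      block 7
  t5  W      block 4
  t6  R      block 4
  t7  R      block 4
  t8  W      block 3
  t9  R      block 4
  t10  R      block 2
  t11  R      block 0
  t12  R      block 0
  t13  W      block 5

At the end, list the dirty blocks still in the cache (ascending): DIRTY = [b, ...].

0: W B7 -> L3 miss  d=D]
1: R B3 -> L3 miss wb->B7  d=-]
2: W B6 -> L2 miss  d=D]
3: W B2 -> L2 miss wb->B6  d=D]
4: R B7 -> L3 miss  d=-]
5: W B4 -> L0 miss  d=D]
6: R B4 -> L0 hit  d=D]
7: R B4 -> L0 hit  d=D]
8: W B3 -> L3 miss  d=D]
9: R B4 -> L0 hit  d=D]
10: R B2 -> L2 hit  d=D]
11: R B0 -> L0 miss wb->B4  d=-]
12: R B0 -> L0 hit  d=-]
13: W B5 -> L1 miss  d=D]

DIRTY = [2, 3, 5]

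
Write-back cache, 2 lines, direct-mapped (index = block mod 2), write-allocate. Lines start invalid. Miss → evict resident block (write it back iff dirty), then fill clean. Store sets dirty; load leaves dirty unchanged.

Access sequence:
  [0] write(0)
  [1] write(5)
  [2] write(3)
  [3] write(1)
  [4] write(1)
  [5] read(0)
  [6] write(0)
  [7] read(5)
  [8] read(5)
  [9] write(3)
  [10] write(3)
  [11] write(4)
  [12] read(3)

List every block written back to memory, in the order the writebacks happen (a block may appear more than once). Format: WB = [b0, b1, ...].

  0 | W B0 → L0 miss [D]
  1 | W B5 → L1 miss [D]
  2 | W B3 → L1 miss wb→B5 [D]
  3 | W B1 → L1 miss wb→B3 [D]
  4 | W B1 → L1 hit [D]
  5 | R B0 → L0 hit [D]
  6 | W B0 → L0 hit [D]
  7 | R B5 → L1 miss wb→B1 [-]
  8 | R B5 → L1 hit [-]
  9 | W B3 → L1 miss [D]
  10 | W B3 → L1 hit [D]
  11 | W B4 → L0 miss wb→B0 [D]
  12 | R B3 → L1 hit [D]

WB = [5, 3, 1, 0]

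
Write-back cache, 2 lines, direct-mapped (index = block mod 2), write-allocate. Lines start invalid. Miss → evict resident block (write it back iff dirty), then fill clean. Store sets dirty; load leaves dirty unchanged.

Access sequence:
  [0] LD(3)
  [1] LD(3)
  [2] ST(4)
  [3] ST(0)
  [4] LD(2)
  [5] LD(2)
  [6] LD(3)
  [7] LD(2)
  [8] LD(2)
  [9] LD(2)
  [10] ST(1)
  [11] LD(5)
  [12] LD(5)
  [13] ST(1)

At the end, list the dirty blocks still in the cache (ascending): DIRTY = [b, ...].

0: R B3 -> L1 miss  d=-]
1: R B3 -> L1 hit  d=-]
2: W B4 -> L0 miss  d=D]
3: W B0 -> L0 miss wb->B4  d=D]
4: R B2 -> L0 miss wb->B0  d=-]
5: R B2 -> L0 hit  d=-]
6: R B3 -> L1 hit  d=-]
7: R B2 -> L0 hit  d=-]
8: R B2 -> L0 hit  d=-]
9: R B2 -> L0 hit  d=-]
10: W B1 -> L1 miss  d=D]
11: R B5 -> L1 miss wb->B1  d=-]
12: R B5 -> L1 hit  d=-]
13: W B1 -> L1 miss  d=D]

DIRTY = [1]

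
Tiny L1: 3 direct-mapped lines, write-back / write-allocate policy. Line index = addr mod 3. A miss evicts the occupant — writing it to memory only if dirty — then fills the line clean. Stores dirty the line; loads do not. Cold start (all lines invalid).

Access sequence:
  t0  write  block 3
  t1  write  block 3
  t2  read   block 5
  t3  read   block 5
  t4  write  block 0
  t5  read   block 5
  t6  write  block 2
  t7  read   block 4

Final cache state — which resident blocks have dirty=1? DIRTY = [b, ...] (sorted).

DIRTY = [0, 2]

0: W B3 -> L0 miss  d=D]
1: W B3 -> L0 hit  d=D]
2: R B5 -> L2 miss  d=-]
3: R B5 -> L2 hit  d=-]
4: W B0 -> L0 miss wb->B3  d=D]
5: R B5 -> L2 hit  d=-]
6: W B2 -> L2 miss  d=D]
7: R B4 -> L1 miss  d=-]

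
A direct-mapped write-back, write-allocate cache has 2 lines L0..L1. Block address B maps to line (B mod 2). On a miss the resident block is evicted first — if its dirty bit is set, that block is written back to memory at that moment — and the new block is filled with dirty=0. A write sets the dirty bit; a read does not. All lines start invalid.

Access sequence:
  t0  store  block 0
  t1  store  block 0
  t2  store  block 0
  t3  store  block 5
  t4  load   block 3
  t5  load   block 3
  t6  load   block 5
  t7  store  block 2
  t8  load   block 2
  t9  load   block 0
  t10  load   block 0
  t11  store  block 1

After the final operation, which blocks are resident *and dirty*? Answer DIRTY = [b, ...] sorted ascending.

DIRTY = [1]

  0 | W B0 → L0 miss [D]
  1 | W B0 → L0 hit [D]
  2 | W B0 → L0 hit [D]
  3 | W B5 → L1 miss [D]
  4 | R B3 → L1 miss wb→B5 [-]
  5 | R B3 → L1 hit [-]
  6 | R B5 → L1 miss [-]
  7 | W B2 → L0 miss wb→B0 [D]
  8 | R B2 → L0 hit [D]
  9 | R B0 → L0 miss wb→B2 [-]
  10 | R B0 → L0 hit [-]
  11 | W B1 → L1 miss [D]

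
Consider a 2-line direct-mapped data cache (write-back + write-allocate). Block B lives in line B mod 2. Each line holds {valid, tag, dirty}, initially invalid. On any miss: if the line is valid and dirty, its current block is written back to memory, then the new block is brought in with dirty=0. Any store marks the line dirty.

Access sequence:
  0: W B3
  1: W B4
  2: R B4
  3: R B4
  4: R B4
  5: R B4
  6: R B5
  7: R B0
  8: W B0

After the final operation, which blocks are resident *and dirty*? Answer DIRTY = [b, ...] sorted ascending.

0: W B3 -> L1 miss  d=D]
1: W B4 -> L0 miss  d=D]
2: R B4 -> L0 hit  d=D]
3: R B4 -> L0 hit  d=D]
4: R B4 -> L0 hit  d=D]
5: R B4 -> L0 hit  d=D]
6: R B5 -> L1 miss wb->B3  d=-]
7: R B0 -> L0 miss wb->B4  d=-]
8: W B0 -> L0 hit  d=D]

DIRTY = [0]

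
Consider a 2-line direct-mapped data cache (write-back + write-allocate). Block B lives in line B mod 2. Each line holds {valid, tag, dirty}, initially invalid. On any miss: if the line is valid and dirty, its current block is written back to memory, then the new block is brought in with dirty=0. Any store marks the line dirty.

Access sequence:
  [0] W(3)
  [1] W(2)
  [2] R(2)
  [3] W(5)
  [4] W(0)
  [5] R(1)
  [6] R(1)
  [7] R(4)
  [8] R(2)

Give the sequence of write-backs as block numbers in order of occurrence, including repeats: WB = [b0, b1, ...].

0: W B3 → L1 miss [D]
1: W B2 → L0 miss [D]
2: R B2 → L0 hit [D]
3: W B5 → L1 miss wb→B3 [D]
4: W B0 → L0 miss wb→B2 [D]
5: R B1 → L1 miss wb→B5 [-]
6: R B1 → L1 hit [-]
7: R B4 → L0 miss wb→B0 [-]
8: R B2 → L0 miss [-]

WB = [3, 2, 5, 0]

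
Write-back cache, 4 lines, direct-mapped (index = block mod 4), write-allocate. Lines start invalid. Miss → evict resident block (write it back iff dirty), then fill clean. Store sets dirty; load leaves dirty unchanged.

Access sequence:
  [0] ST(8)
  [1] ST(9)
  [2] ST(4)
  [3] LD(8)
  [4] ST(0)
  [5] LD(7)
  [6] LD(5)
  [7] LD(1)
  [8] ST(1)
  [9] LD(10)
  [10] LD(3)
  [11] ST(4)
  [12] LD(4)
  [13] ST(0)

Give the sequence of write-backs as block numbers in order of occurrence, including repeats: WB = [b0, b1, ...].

0: W B8 -> L0 miss  d=D]
1: W B9 -> L1 miss  d=D]
2: W B4 -> L0 miss wb->B8  d=D]
3: R B8 -> L0 miss wb->B4  d=-]
4: W B0 -> L0 miss  d=D]
5: R B7 -> L3 miss  d=-]
6: R B5 -> L1 miss wb->B9  d=-]
7: R B1 -> L1 miss  d=-]
8: W B1 -> L1 hit  d=D]
9: R B10 -> L2 miss  d=-]
10: R B3 -> L3 miss  d=-]
11: W B4 -> L0 miss wb->B0  d=D]
12: R B4 -> L0 hit  d=D]
13: W B0 -> L0 miss wb->B4  d=D]

WB = [8, 4, 9, 0, 4]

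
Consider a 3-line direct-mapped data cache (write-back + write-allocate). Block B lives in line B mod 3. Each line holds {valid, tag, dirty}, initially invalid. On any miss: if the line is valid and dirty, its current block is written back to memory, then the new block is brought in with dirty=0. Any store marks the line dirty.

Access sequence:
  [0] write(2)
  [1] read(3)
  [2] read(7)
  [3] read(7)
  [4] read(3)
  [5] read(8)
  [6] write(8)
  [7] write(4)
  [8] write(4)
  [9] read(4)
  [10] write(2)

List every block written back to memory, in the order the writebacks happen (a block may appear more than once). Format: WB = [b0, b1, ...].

  0 | W B2 → L2 miss [D]
  1 | R B3 → L0 miss [-]
  2 | R B7 → L1 miss [-]
  3 | R B7 → L1 hit [-]
  4 | R B3 → L0 hit [-]
  5 | R B8 → L2 miss wb→B2 [-]
  6 | W B8 → L2 hit [D]
  7 | W B4 → L1 miss [D]
  8 | W B4 → L1 hit [D]
  9 | R B4 → L1 hit [D]
  10 | W B2 → L2 miss wb→B8 [D]

WB = [2, 8]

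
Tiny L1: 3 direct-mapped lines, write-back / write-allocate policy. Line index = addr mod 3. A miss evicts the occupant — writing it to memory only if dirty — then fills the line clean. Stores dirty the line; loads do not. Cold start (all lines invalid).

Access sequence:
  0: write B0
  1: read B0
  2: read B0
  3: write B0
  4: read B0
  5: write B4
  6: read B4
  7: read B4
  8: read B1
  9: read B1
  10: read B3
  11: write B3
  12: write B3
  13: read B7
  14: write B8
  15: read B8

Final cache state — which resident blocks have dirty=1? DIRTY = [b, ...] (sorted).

0: W B0 -> L0 miss  d=D]
1: R B0 -> L0 hit  d=D]
2: R B0 -> L0 hit  d=D]
3: W B0 -> L0 hit  d=D]
4: R B0 -> L0 hit  d=D]
5: W B4 -> L1 miss  d=D]
6: R B4 -> L1 hit  d=D]
7: R B4 -> L1 hit  d=D]
8: R B1 -> L1 miss wb->B4  d=-]
9: R B1 -> L1 hit  d=-]
10: R B3 -> L0 miss wb->B0  d=-]
11: W B3 -> L0 hit  d=D]
12: W B3 -> L0 hit  d=D]
13: R B7 -> L1 miss  d=-]
14: W B8 -> L2 miss  d=D]
15: R B8 -> L2 hit  d=D]

DIRTY = [3, 8]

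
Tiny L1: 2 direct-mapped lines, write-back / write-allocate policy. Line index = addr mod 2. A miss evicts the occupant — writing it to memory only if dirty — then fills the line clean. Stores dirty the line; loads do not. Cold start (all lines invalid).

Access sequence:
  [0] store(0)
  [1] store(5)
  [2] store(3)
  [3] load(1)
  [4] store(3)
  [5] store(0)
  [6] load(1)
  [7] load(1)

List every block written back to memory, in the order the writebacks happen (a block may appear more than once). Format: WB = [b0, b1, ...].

  0 | W B0 → L0 miss [D]
  1 | W B5 → L1 miss [D]
  2 | W B3 → L1 miss wb→B5 [D]
  3 | R B1 → L1 miss wb→B3 [-]
  4 | W B3 → L1 miss [D]
  5 | W B0 → L0 hit [D]
  6 | R B1 → L1 miss wb→B3 [-]
  7 | R B1 → L1 hit [-]

WB = [5, 3, 3]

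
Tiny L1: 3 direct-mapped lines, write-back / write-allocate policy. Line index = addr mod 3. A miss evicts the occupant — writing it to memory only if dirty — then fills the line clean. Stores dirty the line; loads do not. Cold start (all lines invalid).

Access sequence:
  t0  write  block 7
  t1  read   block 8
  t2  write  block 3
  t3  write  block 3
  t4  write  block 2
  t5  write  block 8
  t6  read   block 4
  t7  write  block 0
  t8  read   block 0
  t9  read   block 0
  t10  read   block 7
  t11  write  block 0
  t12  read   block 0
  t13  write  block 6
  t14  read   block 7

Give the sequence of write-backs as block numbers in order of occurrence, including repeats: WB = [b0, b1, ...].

WB = [2, 7, 3, 0]

0: W B7 -> L1 miss  d=D]
1: R B8 -> L2 miss  d=-]
2: W B3 -> L0 miss  d=D]
3: W B3 -> L0 hit  d=D]
4: W B2 -> L2 miss  d=D]
5: W B8 -> L2 miss wb->B2  d=D]
6: R B4 -> L1 miss wb->B7  d=-]
7: W B0 -> L0 miss wb->B3  d=D]
8: R B0 -> L0 hit  d=D]
9: R B0 -> L0 hit  d=D]
10: R B7 -> L1 miss  d=-]
11: W B0 -> L0 hit  d=D]
12: R B0 -> L0 hit  d=D]
13: W B6 -> L0 miss wb->B0  d=D]
14: R B7 -> L1 hit  d=-]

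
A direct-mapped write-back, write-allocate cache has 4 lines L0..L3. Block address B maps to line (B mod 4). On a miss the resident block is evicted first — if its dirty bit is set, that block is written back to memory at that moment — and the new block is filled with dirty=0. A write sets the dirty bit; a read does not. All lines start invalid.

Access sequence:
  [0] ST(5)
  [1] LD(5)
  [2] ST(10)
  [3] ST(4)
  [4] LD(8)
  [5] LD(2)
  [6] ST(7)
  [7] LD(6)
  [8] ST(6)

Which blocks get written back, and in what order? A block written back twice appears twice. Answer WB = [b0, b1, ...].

WB = [4, 10]

  0 | W B5 → L1 miss [D]
  1 | R B5 → L1 hit [D]
  2 | W B10 → L2 miss [D]
  3 | W B4 → L0 miss [D]
  4 | R B8 → L0 miss wb→B4 [-]
  5 | R B2 → L2 miss wb→B10 [-]
  6 | W B7 → L3 miss [D]
  7 | R B6 → L2 miss [-]
  8 | W B6 → L2 hit [D]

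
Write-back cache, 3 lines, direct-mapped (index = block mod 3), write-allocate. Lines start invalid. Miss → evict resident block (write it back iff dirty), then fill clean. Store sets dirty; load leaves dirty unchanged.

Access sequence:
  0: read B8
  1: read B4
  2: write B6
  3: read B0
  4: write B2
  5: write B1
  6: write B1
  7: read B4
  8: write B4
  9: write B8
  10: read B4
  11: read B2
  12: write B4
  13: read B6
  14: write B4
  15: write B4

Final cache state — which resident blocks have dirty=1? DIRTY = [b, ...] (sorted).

DIRTY = [4]

0: R B8 → L2 miss [-]
1: R B4 → L1 miss [-]
2: W B6 → L0 miss [D]
3: R B0 → L0 miss wb→B6 [-]
4: W B2 → L2 miss [D]
5: W B1 → L1 miss [D]
6: W B1 → L1 hit [D]
7: R B4 → L1 miss wb→B1 [-]
8: W B4 → L1 hit [D]
9: W B8 → L2 miss wb→B2 [D]
10: R B4 → L1 hit [D]
11: R B2 → L2 miss wb→B8 [-]
12: W B4 → L1 hit [D]
13: R B6 → L0 miss [-]
14: W B4 → L1 hit [D]
15: W B4 → L1 hit [D]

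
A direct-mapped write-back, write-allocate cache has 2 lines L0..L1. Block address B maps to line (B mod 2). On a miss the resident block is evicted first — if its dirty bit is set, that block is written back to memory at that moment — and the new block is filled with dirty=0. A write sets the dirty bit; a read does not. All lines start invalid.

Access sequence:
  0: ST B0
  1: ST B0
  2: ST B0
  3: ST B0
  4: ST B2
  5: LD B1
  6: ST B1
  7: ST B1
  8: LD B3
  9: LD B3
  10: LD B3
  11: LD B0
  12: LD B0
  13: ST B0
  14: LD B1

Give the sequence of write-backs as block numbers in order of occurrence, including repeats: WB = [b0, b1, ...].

0: W B0 → L0 miss [D]
1: W B0 → L0 hit [D]
2: W B0 → L0 hit [D]
3: W B0 → L0 hit [D]
4: W B2 → L0 miss wb→B0 [D]
5: R B1 → L1 miss [-]
6: W B1 → L1 hit [D]
7: W B1 → L1 hit [D]
8: R B3 → L1 miss wb→B1 [-]
9: R B3 → L1 hit [-]
10: R B3 → L1 hit [-]
11: R B0 → L0 miss wb→B2 [-]
12: R B0 → L0 hit [-]
13: W B0 → L0 hit [D]
14: R B1 → L1 miss [-]

WB = [0, 1, 2]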